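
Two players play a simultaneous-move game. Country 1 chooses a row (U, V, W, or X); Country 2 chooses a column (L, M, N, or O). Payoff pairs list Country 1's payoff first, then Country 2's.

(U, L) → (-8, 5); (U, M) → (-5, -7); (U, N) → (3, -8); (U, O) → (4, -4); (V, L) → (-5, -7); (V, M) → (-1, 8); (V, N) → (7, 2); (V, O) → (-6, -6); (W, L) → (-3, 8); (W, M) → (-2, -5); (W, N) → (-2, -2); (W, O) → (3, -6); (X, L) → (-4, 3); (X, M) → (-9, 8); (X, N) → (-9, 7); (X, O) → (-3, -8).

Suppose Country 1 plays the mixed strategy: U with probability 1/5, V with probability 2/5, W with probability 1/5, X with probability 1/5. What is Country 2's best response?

M

Compute Country 2's expected payoff from each pure strategy against the given mix.
L: (1/5)·5 + (2/5)·(-7) + (1/5)·8 + (1/5)·3 = 2/5
M: (1/5)·(-7) + (2/5)·8 + (1/5)·(-5) + (1/5)·8 = 12/5
N: (1/5)·(-8) + (2/5)·2 + (1/5)·(-2) + (1/5)·7 = 1/5
O: (1/5)·(-4) + (2/5)·(-6) + (1/5)·(-6) + (1/5)·(-8) = -6
Highest expected payoff is 12/5, from M.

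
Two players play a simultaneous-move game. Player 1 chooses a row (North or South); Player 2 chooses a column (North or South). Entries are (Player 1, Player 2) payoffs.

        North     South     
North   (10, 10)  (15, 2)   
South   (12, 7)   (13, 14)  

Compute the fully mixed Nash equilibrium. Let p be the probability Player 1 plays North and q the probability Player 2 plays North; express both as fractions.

In a mixed NE each player is indifferent between their pure strategies, so the opponent's mix sets the indifference.
Player 2 indifferent between North and South: p·10 + (1−p)·7 = p·2 + (1−p)·14 ⟹ 7 + 3p = 14 + (-12)p ⟹ p = 7/15.
Player 1 indifferent between North and South: q·10 + (1−q)·15 = q·12 + (1−q)·13 ⟹ 15 + (-5)q = 13 + (-1)q ⟹ q = 1/2.

p = 7/15, q = 1/2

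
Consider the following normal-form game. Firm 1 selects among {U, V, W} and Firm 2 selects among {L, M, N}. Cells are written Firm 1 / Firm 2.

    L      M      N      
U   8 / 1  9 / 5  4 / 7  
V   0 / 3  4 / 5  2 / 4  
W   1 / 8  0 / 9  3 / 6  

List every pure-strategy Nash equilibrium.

(U, N)

A profile is a Nash equilibrium when each player is best-responding to the other.
Firm 1's best responses — vs L: U (payoff 8); vs M: U (payoff 9); vs N: U (payoff 4).
Firm 2's best responses — vs U: N (payoff 7); vs V: M (payoff 5); vs W: M (payoff 9).
The only mutual best response is (U, N); neither player gains by switching there.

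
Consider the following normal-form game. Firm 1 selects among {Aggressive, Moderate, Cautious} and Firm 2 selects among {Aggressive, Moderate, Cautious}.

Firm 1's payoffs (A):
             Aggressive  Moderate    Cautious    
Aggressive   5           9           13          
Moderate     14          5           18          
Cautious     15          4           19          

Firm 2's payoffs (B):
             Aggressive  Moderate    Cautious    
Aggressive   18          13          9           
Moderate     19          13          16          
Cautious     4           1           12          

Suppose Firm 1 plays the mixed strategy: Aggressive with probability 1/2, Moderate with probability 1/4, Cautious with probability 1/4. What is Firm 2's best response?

Firm 2's best reply maximizes expected payoff against the mix.
Aggressive: (1/2)·18 + (1/4)·19 + (1/4)·4 = 59/4
Moderate: (1/2)·13 + (1/4)·13 + (1/4)·1 = 10
Cautious: (1/2)·9 + (1/4)·16 + (1/4)·12 = 23/2
Highest expected payoff is 59/4, from Aggressive.

Aggressive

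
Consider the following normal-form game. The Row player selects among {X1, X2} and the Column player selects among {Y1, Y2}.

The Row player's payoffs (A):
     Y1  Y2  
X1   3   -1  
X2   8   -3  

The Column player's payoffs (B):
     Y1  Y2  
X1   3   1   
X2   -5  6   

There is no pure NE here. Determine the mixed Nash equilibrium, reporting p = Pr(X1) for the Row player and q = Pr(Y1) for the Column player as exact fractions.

p = 11/13, q = 2/7

In a mixed NE each player is indifferent between their pure strategies, so the opponent's mix sets the indifference.
The Column player indifferent between Y1 and Y2: p·3 + (1−p)·(-5) = p·1 + (1−p)·6 ⟹ (-5) + 8p = 6 + (-5)p ⟹ p = 11/13.
The Row player indifferent between X1 and X2: q·3 + (1−q)·(-1) = q·8 + (1−q)·(-3) ⟹ (-1) + 4q = (-3) + 11q ⟹ q = 2/7.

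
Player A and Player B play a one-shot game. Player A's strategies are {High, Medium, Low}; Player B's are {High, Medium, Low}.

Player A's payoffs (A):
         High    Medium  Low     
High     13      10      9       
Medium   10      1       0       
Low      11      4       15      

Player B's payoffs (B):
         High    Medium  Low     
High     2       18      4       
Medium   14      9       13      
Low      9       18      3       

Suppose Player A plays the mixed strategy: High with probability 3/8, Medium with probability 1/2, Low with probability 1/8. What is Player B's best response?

Compute Player B's expected payoff from each pure strategy against the given mix.
High: (3/8)·2 + (1/2)·14 + (1/8)·9 = 71/8
Medium: (3/8)·18 + (1/2)·9 + (1/8)·18 = 27/2
Low: (3/8)·4 + (1/2)·13 + (1/8)·3 = 67/8
Highest expected payoff is 27/2, from Medium.

Medium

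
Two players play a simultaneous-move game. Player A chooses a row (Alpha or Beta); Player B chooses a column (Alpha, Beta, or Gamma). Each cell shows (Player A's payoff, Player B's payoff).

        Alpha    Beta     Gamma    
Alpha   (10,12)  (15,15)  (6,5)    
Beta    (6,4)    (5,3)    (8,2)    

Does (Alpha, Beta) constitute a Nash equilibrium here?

Holding Player B at Beta: Player A gets 15 from Alpha, versus 5 from Beta. No profitable deviation for Player A.
Holding Player A at Alpha: Player B gets 15 from Beta, versus 12 from Alpha, 5 from Gamma. No profitable deviation for Player B either.

Yes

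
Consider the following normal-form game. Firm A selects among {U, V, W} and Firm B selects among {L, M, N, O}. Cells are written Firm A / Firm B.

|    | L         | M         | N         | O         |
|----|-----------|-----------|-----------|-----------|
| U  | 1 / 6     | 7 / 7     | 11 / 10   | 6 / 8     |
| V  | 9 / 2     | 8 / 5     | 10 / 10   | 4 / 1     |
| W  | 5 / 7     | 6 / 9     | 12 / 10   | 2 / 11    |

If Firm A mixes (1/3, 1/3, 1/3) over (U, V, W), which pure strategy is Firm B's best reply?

Firm B's best reply maximizes expected payoff against the mix.
L: (1/3)·6 + (1/3)·2 + (1/3)·7 = 5
M: (1/3)·7 + (1/3)·5 + (1/3)·9 = 7
N: (1/3)·10 + (1/3)·10 + (1/3)·10 = 10
O: (1/3)·8 + (1/3)·1 + (1/3)·11 = 20/3
Highest expected payoff is 10, from N.

N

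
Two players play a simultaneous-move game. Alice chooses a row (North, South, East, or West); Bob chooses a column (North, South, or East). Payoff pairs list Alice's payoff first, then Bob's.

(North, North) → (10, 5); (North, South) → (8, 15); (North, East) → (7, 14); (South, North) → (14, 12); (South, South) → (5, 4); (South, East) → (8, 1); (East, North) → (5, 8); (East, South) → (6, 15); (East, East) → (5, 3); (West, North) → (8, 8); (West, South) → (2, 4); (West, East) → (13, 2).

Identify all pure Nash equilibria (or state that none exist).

Find each player's best response to every opponent strategy; NE are the intersections.
Alice's best responses — vs North: South (payoff 14); vs South: North (payoff 8); vs East: West (payoff 13).
Bob's best responses — vs North: South (payoff 15); vs South: North (payoff 12); vs East: South (payoff 15); vs West: North (payoff 8).
Mutual best responses occur at (North, South) and (South, North); at each, neither player gains by switching.

(North, South) and (South, North)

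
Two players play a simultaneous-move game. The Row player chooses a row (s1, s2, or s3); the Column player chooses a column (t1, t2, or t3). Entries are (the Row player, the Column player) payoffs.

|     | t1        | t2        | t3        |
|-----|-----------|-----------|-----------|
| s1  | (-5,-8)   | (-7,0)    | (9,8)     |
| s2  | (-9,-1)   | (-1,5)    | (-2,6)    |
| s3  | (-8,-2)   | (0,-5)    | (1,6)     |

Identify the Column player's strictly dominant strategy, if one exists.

t3

A strategy is strictly dominant if it gives the Column player a strictly higher payoff than every other strategy, against every choice by the opponent.
t3 strictly dominates: vs s1: 8 > each of {-8, 0}; vs s2: 6 > each of {-1, 5}; vs s3: 6 > each of {-2, -5}.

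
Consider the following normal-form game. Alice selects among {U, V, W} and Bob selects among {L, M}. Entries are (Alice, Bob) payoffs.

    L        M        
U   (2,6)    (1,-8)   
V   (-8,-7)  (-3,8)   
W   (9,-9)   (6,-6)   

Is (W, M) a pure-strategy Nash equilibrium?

Yes

Holding Bob at M: Alice gets 6 from W, versus 1 from U, -3 from V. No profitable deviation for Alice.
Holding Alice at W: Bob gets -6 from M, versus -9 from L. No profitable deviation for Bob either.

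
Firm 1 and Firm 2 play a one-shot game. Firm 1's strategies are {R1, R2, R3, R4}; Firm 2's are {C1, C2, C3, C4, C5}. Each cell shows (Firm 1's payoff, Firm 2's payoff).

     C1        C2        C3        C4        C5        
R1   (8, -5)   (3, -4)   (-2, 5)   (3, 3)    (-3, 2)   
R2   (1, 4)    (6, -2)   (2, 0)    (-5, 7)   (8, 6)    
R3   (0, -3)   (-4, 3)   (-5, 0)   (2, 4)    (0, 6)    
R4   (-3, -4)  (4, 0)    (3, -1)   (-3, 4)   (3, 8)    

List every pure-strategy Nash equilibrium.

No pure-strategy Nash equilibrium

Check mutual best responses: a cell is a NE iff neither player can gain by unilaterally deviating.
Firm 1's best responses — vs C1: R1 (payoff 8); vs C2: R2 (payoff 6); vs C3: R4 (payoff 3); vs C4: R1 (payoff 3); vs C5: R2 (payoff 8).
Firm 2's best responses — vs R1: C3 (payoff 5); vs R2: C4 (payoff 7); vs R3: C5 (payoff 6); vs R4: C5 (payoff 8).
No cell has both players best-responding. For instance, Firm 1's best reply to C5 is R2, but against R2 Firm 2 prefers C4 over C5.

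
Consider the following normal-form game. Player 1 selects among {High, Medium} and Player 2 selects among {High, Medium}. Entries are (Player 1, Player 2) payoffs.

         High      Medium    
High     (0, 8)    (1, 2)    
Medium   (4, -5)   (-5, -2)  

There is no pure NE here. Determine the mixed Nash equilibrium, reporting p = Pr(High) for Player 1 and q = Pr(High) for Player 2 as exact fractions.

Each player's mixing probability is pinned down by making the *other* player indifferent.
Player 2 indifferent between High and Medium: p·8 + (1−p)·(-5) = p·2 + (1−p)·(-2) ⟹ (-5) + 13p = (-2) + 4p ⟹ p = 1/3.
Player 1 indifferent between High and Medium: q·0 + (1−q)·1 = q·4 + (1−q)·(-5) ⟹ 1 + (-1)q = (-5) + 9q ⟹ q = 3/5.

p = 1/3, q = 3/5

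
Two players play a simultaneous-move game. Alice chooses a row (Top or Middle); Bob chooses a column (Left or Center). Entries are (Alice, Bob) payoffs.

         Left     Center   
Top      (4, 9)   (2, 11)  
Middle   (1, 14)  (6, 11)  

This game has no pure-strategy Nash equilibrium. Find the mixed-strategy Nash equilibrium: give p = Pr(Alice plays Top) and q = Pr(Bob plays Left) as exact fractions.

p = 3/5, q = 4/7

Each player's mixing probability is pinned down by making the *other* player indifferent.
Bob indifferent between Left and Center: p·9 + (1−p)·14 = p·11 + (1−p)·11 ⟹ 14 + (-5)p = 11 + 0p ⟹ p = 3/5.
Alice indifferent between Top and Middle: q·4 + (1−q)·2 = q·1 + (1−q)·6 ⟹ 2 + 2q = 6 + (-5)q ⟹ q = 4/7.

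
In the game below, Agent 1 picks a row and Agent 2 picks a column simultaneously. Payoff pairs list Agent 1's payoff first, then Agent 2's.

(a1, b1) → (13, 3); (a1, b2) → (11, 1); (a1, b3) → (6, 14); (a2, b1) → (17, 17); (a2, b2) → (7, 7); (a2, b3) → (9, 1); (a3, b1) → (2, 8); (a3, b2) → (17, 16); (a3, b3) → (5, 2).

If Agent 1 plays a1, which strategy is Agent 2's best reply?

With Agent 1 fixed at a1, Agent 2's payoffs are: b1 → 3, b2 → 1, b3 → 14.
The maximum is 14, achieved by b3.

b3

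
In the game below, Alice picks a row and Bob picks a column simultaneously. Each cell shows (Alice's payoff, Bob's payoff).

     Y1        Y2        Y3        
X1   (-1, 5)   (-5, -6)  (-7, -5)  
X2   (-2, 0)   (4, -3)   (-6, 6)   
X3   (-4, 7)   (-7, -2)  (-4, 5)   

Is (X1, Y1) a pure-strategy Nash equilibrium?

Holding Bob at Y1: Alice gets -1 from X1, versus -2 from X2, -4 from X3. No profitable deviation for Alice.
Holding Alice at X1: Bob gets 5 from Y1, versus -6 from Y2, -5 from Y3. No profitable deviation for Bob either.

Yes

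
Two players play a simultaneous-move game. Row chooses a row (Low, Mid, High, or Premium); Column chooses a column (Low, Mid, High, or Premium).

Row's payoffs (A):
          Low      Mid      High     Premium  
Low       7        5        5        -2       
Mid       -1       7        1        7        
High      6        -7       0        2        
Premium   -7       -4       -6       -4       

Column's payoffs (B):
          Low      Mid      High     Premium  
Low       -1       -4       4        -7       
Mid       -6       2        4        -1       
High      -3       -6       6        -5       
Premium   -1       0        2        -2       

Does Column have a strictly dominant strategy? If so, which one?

Check whether one of Column's strategies beats all alternatives regardless of what the opponent does.
High strictly dominates: vs Low: 4 > each of {-1, -4, -7}; vs Mid: 4 > each of {-6, 2, -1}; vs High: 6 > each of {-3, -6, -5}; vs Premium: 2 > each of {-1, 0, -2}.

High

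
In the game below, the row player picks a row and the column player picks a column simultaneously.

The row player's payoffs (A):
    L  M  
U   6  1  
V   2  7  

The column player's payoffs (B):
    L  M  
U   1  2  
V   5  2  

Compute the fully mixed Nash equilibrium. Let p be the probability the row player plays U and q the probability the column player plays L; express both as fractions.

p = 3/4, q = 3/5

In a mixed NE each player is indifferent between their pure strategies, so the opponent's mix sets the indifference.
The column player indifferent between L and M: p·1 + (1−p)·5 = p·2 + (1−p)·2 ⟹ 5 + (-4)p = 2 + 0p ⟹ p = 3/4.
The row player indifferent between U and V: q·6 + (1−q)·1 = q·2 + (1−q)·7 ⟹ 1 + 5q = 7 + (-5)q ⟹ q = 3/5.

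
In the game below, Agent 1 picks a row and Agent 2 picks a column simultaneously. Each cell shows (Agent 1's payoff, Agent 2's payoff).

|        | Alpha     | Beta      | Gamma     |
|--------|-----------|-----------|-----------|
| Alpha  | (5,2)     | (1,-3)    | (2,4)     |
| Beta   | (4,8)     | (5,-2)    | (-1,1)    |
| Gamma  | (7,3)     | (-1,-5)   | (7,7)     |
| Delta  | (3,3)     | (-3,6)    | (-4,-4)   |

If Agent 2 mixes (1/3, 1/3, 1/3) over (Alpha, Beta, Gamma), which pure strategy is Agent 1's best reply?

Agent 1's best reply maximizes expected payoff against the mix.
Alpha: (1/3)·5 + (1/3)·1 + (1/3)·2 = 8/3
Beta: (1/3)·4 + (1/3)·5 + (1/3)·(-1) = 8/3
Gamma: (1/3)·7 + (1/3)·(-1) + (1/3)·7 = 13/3
Delta: (1/3)·3 + (1/3)·(-3) + (1/3)·(-4) = -4/3
Highest expected payoff is 13/3, from Gamma.

Gamma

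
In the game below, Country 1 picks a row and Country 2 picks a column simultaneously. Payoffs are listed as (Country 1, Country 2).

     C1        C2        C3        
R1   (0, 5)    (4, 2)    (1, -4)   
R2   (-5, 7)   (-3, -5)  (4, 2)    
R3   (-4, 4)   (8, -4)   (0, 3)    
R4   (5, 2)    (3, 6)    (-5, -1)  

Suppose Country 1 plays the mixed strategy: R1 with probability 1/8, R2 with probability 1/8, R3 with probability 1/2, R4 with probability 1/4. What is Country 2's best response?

Compute Country 2's expected payoff from each pure strategy against the given mix.
C1: (1/8)·5 + (1/8)·7 + (1/2)·4 + (1/4)·2 = 4
C2: (1/8)·2 + (1/8)·(-5) + (1/2)·(-4) + (1/4)·6 = -7/8
C3: (1/8)·(-4) + (1/8)·2 + (1/2)·3 + (1/4)·(-1) = 1
Highest expected payoff is 4, from C1.

C1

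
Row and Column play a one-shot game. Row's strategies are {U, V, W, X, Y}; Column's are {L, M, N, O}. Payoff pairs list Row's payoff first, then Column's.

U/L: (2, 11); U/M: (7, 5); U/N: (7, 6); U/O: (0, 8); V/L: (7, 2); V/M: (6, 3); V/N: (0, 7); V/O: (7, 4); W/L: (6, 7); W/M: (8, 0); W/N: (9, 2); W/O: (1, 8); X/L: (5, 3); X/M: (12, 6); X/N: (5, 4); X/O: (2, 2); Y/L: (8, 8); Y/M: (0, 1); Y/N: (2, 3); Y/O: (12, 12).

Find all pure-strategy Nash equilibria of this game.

(X, M) and (Y, O)

A profile is a Nash equilibrium when each player is best-responding to the other.
Row's best responses — vs L: Y (payoff 8); vs M: X (payoff 12); vs N: W (payoff 9); vs O: Y (payoff 12).
Column's best responses — vs U: L (payoff 11); vs V: N (payoff 7); vs W: O (payoff 8); vs X: M (payoff 6); vs Y: O (payoff 12).
Mutual best responses occur at (X, M) and (Y, O); at each, neither player gains by switching.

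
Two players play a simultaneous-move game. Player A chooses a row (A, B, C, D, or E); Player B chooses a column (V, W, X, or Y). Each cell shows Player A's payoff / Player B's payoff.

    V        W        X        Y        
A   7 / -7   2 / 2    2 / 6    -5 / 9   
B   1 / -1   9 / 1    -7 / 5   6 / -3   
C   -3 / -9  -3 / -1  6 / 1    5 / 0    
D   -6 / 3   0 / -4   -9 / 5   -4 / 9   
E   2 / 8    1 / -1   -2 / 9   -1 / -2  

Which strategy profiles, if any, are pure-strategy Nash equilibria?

(C, X)

Find each player's best response to every opponent strategy; NE are the intersections.
Player A's best responses — vs V: A (payoff 7); vs W: B (payoff 9); vs X: C (payoff 6); vs Y: B (payoff 6).
Player B's best responses — vs A: Y (payoff 9); vs B: X (payoff 5); vs C: X (payoff 1); vs D: Y (payoff 9); vs E: X (payoff 9).
The only mutual best response is (C, X); neither player gains by switching there.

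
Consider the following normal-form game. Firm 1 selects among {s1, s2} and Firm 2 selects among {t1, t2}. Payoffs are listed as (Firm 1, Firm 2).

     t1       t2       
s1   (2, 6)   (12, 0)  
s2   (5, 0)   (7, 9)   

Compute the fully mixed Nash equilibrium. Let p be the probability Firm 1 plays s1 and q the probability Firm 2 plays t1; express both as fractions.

p = 3/5, q = 5/8

In a mixed NE each player is indifferent between their pure strategies, so the opponent's mix sets the indifference.
Firm 2 indifferent between t1 and t2: p·6 + (1−p)·0 = p·0 + (1−p)·9 ⟹ 0 + 6p = 9 + (-9)p ⟹ p = 3/5.
Firm 1 indifferent between s1 and s2: q·2 + (1−q)·12 = q·5 + (1−q)·7 ⟹ 12 + (-10)q = 7 + (-2)q ⟹ q = 5/8.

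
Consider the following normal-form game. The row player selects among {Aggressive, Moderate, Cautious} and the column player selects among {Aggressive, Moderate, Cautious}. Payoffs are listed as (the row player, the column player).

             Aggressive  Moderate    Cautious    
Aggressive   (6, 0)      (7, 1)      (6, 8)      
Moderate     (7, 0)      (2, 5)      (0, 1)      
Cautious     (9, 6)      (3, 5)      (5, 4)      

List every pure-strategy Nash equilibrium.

(Aggressive, Cautious) and (Cautious, Aggressive)

Check mutual best responses: a cell is a NE iff neither player can gain by unilaterally deviating.
The row player's best responses — vs Aggressive: Cautious (payoff 9); vs Moderate: Aggressive (payoff 7); vs Cautious: Aggressive (payoff 6).
The column player's best responses — vs Aggressive: Cautious (payoff 8); vs Moderate: Moderate (payoff 5); vs Cautious: Aggressive (payoff 6).
Mutual best responses occur at (Aggressive, Cautious) and (Cautious, Aggressive); at each, neither player gains by switching.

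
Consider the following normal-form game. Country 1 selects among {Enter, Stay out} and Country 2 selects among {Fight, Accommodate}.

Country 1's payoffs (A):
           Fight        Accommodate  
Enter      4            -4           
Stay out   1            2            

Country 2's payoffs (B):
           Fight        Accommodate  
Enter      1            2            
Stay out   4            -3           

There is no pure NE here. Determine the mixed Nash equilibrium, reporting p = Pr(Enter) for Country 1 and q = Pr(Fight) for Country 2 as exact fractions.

In a mixed NE each player is indifferent between their pure strategies, so the opponent's mix sets the indifference.
Country 2 indifferent between Fight and Accommodate: p·1 + (1−p)·4 = p·2 + (1−p)·(-3) ⟹ 4 + (-3)p = (-3) + 5p ⟹ p = 7/8.
Country 1 indifferent between Enter and Stay out: q·4 + (1−q)·(-4) = q·1 + (1−q)·2 ⟹ (-4) + 8q = 2 + (-1)q ⟹ q = 2/3.

p = 7/8, q = 2/3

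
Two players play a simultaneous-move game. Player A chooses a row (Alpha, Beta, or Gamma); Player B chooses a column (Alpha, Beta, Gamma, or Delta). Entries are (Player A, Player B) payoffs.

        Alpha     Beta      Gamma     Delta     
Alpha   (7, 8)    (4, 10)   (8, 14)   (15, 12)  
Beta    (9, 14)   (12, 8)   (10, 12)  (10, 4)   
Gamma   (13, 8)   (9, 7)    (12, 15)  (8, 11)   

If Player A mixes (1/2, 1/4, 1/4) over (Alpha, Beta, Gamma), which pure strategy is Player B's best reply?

Gamma

Compute Player B's expected payoff from each pure strategy against the given mix.
Alpha: (1/2)·8 + (1/4)·14 + (1/4)·8 = 19/2
Beta: (1/2)·10 + (1/4)·8 + (1/4)·7 = 35/4
Gamma: (1/2)·14 + (1/4)·12 + (1/4)·15 = 55/4
Delta: (1/2)·12 + (1/4)·4 + (1/4)·11 = 39/4
Highest expected payoff is 55/4, from Gamma.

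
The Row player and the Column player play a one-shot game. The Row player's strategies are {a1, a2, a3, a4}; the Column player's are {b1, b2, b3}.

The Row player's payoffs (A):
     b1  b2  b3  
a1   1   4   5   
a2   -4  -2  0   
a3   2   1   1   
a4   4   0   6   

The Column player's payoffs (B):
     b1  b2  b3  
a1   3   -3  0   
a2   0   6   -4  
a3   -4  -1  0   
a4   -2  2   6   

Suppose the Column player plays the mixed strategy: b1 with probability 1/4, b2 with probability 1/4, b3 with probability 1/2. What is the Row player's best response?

a4

Compute the Row player's expected payoff from each pure strategy against the given mix.
a1: (1/4)·1 + (1/4)·4 + (1/2)·5 = 15/4
a2: (1/4)·(-4) + (1/4)·(-2) + (1/2)·0 = -3/2
a3: (1/4)·2 + (1/4)·1 + (1/2)·1 = 5/4
a4: (1/4)·4 + (1/4)·0 + (1/2)·6 = 4
Highest expected payoff is 4, from a4.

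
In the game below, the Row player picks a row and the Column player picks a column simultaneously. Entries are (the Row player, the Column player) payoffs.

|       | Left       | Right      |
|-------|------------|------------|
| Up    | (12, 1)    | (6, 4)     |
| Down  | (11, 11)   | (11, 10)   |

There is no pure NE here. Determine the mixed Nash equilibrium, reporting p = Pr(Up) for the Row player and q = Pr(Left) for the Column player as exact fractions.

p = 1/4, q = 5/6

Each player's mixing probability is pinned down by making the *other* player indifferent.
The Column player indifferent between Left and Right: p·1 + (1−p)·11 = p·4 + (1−p)·10 ⟹ 11 + (-10)p = 10 + (-6)p ⟹ p = 1/4.
The Row player indifferent between Up and Down: q·12 + (1−q)·6 = q·11 + (1−q)·11 ⟹ 6 + 6q = 11 + 0q ⟹ q = 5/6.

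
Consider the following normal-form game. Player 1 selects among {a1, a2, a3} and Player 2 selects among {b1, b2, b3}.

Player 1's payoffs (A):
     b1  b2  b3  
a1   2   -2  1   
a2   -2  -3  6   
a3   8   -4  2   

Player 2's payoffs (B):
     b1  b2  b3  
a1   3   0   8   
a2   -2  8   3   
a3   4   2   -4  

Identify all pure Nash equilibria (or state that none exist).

Check mutual best responses: a cell is a NE iff neither player can gain by unilaterally deviating.
Player 1's best responses — vs b1: a3 (payoff 8); vs b2: a1 (payoff -2); vs b3: a2 (payoff 6).
Player 2's best responses — vs a1: b3 (payoff 8); vs a2: b2 (payoff 8); vs a3: b1 (payoff 4).
The only mutual best response is (a3, b1); neither player gains by switching there.

(a3, b1)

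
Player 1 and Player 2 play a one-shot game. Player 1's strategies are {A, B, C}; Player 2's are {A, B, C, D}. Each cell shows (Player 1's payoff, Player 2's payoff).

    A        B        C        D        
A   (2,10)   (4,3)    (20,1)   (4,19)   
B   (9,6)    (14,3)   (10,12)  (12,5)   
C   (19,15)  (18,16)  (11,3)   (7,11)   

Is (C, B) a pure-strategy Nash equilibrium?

Yes

Holding Player 2 at B: Player 1 gets 18 from C, versus 4 from A, 14 from B. No profitable deviation for Player 1.
Holding Player 1 at C: Player 2 gets 16 from B, versus 15 from A, 3 from C, 11 from D. No profitable deviation for Player 2 either.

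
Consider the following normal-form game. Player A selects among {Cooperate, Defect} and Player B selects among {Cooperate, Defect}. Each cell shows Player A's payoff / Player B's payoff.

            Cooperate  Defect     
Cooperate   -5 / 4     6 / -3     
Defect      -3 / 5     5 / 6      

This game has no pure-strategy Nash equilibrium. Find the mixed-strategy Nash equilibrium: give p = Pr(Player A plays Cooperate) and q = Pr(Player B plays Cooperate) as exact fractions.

In a mixed NE each player is indifferent between their pure strategies, so the opponent's mix sets the indifference.
Player B indifferent between Cooperate and Defect: p·4 + (1−p)·5 = p·(-3) + (1−p)·6 ⟹ 5 + (-1)p = 6 + (-9)p ⟹ p = 1/8.
Player A indifferent between Cooperate and Defect: q·(-5) + (1−q)·6 = q·(-3) + (1−q)·5 ⟹ 6 + (-11)q = 5 + (-8)q ⟹ q = 1/3.

p = 1/8, q = 1/3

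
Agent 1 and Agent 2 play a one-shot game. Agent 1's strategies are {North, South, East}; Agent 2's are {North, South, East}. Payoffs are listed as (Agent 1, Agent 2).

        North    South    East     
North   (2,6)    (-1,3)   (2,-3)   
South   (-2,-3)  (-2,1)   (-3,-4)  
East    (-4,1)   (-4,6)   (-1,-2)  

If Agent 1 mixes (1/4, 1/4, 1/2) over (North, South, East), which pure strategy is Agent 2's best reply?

South

Agent 2's best reply maximizes expected payoff against the mix.
North: (1/4)·6 + (1/4)·(-3) + (1/2)·1 = 5/4
South: (1/4)·3 + (1/4)·1 + (1/2)·6 = 4
East: (1/4)·(-3) + (1/4)·(-4) + (1/2)·(-2) = -11/4
Highest expected payoff is 4, from South.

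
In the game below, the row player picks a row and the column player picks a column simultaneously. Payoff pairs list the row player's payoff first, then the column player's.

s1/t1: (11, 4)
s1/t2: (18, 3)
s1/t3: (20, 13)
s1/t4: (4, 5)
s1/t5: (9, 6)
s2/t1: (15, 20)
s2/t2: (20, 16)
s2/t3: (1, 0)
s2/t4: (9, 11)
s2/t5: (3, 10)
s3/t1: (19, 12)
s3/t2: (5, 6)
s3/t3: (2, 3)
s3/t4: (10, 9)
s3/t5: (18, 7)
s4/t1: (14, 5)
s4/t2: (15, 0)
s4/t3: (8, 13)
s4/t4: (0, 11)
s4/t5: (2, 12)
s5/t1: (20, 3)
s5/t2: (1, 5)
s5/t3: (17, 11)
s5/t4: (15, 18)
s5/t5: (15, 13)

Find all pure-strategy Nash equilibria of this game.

(s1, t3) and (s5, t4)

Check mutual best responses: a cell is a NE iff neither player can gain by unilaterally deviating.
The row player's best responses — vs t1: s5 (payoff 20); vs t2: s2 (payoff 20); vs t3: s1 (payoff 20); vs t4: s5 (payoff 15); vs t5: s3 (payoff 18).
The column player's best responses — vs s1: t3 (payoff 13); vs s2: t1 (payoff 20); vs s3: t1 (payoff 12); vs s4: t3 (payoff 13); vs s5: t4 (payoff 18).
Mutual best responses occur at (s1, t3) and (s5, t4); at each, neither player gains by switching.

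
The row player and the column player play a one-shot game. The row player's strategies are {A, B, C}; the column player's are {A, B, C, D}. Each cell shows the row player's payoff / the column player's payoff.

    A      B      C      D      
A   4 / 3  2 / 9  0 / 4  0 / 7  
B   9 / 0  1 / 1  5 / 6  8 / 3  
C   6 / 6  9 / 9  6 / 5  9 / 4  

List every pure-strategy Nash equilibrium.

(C, B)

Check mutual best responses: a cell is a NE iff neither player can gain by unilaterally deviating.
The row player's best responses — vs A: B (payoff 9); vs B: C (payoff 9); vs C: C (payoff 6); vs D: C (payoff 9).
The column player's best responses — vs A: B (payoff 9); vs B: C (payoff 6); vs C: B (payoff 9).
The only mutual best response is (C, B); neither player gains by switching there.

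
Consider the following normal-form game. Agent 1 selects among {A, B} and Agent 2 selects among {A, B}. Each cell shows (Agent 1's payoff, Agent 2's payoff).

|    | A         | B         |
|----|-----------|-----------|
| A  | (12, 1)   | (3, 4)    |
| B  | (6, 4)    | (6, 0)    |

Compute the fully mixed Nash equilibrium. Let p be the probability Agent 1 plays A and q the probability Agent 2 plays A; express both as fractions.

In a mixed NE each player is indifferent between their pure strategies, so the opponent's mix sets the indifference.
Agent 2 indifferent between A and B: p·1 + (1−p)·4 = p·4 + (1−p)·0 ⟹ 4 + (-3)p = 0 + 4p ⟹ p = 4/7.
Agent 1 indifferent between A and B: q·12 + (1−q)·3 = q·6 + (1−q)·6 ⟹ 3 + 9q = 6 + 0q ⟹ q = 1/3.

p = 4/7, q = 1/3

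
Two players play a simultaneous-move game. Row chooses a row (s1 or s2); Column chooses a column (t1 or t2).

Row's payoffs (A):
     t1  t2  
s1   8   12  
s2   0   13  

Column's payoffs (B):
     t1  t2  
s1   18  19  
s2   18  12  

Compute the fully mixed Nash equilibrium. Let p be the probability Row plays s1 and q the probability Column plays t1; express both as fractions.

Each player's mixing probability is pinned down by making the *other* player indifferent.
Column indifferent between t1 and t2: p·18 + (1−p)·18 = p·19 + (1−p)·12 ⟹ 18 + 0p = 12 + 7p ⟹ p = 6/7.
Row indifferent between s1 and s2: q·8 + (1−q)·12 = q·0 + (1−q)·13 ⟹ 12 + (-4)q = 13 + (-13)q ⟹ q = 1/9.

p = 6/7, q = 1/9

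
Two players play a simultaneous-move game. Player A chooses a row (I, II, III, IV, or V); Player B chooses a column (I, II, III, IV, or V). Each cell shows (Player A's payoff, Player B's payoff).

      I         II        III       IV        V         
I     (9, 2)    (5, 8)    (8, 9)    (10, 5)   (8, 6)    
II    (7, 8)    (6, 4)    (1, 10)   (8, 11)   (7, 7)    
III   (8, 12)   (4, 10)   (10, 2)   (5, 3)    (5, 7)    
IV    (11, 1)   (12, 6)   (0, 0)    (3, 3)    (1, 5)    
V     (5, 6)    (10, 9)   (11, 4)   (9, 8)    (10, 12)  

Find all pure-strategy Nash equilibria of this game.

(IV, II) and (V, V)

Check mutual best responses: a cell is a NE iff neither player can gain by unilaterally deviating.
Player A's best responses — vs I: IV (payoff 11); vs II: IV (payoff 12); vs III: V (payoff 11); vs IV: I (payoff 10); vs V: V (payoff 10).
Player B's best responses — vs I: III (payoff 9); vs II: IV (payoff 11); vs III: I (payoff 12); vs IV: II (payoff 6); vs V: V (payoff 12).
Mutual best responses occur at (IV, II) and (V, V); at each, neither player gains by switching.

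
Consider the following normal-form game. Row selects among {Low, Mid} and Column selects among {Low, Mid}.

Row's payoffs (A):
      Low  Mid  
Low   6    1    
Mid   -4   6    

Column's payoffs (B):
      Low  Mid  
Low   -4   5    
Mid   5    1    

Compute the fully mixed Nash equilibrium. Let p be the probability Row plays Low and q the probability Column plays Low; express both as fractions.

p = 4/13, q = 1/3

Each player's mixing probability is pinned down by making the *other* player indifferent.
Column indifferent between Low and Mid: p·(-4) + (1−p)·5 = p·5 + (1−p)·1 ⟹ 5 + (-9)p = 1 + 4p ⟹ p = 4/13.
Row indifferent between Low and Mid: q·6 + (1−q)·1 = q·(-4) + (1−q)·6 ⟹ 1 + 5q = 6 + (-10)q ⟹ q = 1/3.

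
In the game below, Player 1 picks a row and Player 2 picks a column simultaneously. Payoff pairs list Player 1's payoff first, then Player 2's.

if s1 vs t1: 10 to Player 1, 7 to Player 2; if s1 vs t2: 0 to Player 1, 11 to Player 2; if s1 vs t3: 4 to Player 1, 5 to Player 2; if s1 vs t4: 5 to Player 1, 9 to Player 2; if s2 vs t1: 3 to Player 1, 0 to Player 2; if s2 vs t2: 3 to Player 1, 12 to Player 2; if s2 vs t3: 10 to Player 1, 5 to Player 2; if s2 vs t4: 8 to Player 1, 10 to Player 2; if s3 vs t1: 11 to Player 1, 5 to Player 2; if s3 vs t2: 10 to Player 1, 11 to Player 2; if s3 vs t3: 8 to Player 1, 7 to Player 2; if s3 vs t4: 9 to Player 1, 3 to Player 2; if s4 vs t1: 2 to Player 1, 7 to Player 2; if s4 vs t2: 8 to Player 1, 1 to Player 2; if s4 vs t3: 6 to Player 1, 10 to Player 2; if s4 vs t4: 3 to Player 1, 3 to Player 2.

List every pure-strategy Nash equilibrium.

(s3, t2)

Find each player's best response to every opponent strategy; NE are the intersections.
Player 1's best responses — vs t1: s3 (payoff 11); vs t2: s3 (payoff 10); vs t3: s2 (payoff 10); vs t4: s3 (payoff 9).
Player 2's best responses — vs s1: t2 (payoff 11); vs s2: t2 (payoff 12); vs s3: t2 (payoff 11); vs s4: t3 (payoff 10).
The only mutual best response is (s3, t2); neither player gains by switching there.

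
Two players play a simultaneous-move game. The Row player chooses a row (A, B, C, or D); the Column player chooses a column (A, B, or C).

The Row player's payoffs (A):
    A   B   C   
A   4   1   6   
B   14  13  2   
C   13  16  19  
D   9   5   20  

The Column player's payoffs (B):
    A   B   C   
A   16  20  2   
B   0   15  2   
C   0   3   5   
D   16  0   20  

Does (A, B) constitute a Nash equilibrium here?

No

Holding the Column player at B: the Row player gets 1 from A but could get 16 by switching to C. The Row player has a profitable deviation.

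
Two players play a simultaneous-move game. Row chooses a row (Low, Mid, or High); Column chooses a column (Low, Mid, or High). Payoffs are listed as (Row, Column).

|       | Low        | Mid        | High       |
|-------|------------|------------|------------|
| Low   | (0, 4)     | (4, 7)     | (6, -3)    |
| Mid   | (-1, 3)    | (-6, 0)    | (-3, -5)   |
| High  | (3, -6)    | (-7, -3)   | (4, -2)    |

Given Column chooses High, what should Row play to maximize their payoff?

Low

With Column fixed at High, Row's payoffs are: Low → 6, Mid → -3, High → 4.
The maximum is 6, achieved by Low.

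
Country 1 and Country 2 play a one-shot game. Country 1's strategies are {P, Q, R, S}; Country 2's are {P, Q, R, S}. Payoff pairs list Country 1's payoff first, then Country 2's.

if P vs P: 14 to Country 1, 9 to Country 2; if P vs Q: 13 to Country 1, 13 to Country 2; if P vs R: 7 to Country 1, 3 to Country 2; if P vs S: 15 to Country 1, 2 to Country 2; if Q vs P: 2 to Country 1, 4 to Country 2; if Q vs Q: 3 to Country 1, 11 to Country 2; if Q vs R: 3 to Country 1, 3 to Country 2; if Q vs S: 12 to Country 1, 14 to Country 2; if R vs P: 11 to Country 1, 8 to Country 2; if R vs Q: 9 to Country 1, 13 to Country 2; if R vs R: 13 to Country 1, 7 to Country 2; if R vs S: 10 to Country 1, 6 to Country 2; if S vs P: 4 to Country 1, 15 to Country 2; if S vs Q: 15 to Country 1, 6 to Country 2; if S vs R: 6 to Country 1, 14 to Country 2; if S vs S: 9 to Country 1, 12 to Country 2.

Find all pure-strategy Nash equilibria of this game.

A profile is a Nash equilibrium when each player is best-responding to the other.
Country 1's best responses — vs P: P (payoff 14); vs Q: S (payoff 15); vs R: R (payoff 13); vs S: P (payoff 15).
Country 2's best responses — vs P: Q (payoff 13); vs Q: S (payoff 14); vs R: Q (payoff 13); vs S: P (payoff 15).
No cell has both players best-responding. For instance, Country 1's best reply to Q is S, but against S Country 2 prefers P over Q.

There is no pure-strategy Nash equilibrium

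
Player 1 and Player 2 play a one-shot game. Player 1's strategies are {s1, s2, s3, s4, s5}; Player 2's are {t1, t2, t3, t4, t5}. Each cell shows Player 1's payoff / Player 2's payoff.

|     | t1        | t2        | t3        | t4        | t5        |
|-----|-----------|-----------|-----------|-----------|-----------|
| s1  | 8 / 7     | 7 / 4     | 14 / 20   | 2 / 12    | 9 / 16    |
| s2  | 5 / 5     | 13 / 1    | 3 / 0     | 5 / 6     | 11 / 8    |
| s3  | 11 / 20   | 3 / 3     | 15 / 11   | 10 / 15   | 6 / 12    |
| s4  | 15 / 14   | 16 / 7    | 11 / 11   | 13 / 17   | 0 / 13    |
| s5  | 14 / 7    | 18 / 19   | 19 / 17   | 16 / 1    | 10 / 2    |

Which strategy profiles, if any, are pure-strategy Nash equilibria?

Check mutual best responses: a cell is a NE iff neither player can gain by unilaterally deviating.
Player 1's best responses — vs t1: s4 (payoff 15); vs t2: s5 (payoff 18); vs t3: s5 (payoff 19); vs t4: s5 (payoff 16); vs t5: s2 (payoff 11).
Player 2's best responses — vs s1: t3 (payoff 20); vs s2: t5 (payoff 8); vs s3: t1 (payoff 20); vs s4: t4 (payoff 17); vs s5: t2 (payoff 19).
Mutual best responses occur at (s2, t5) and (s5, t2); at each, neither player gains by switching.

(s2, t5) and (s5, t2)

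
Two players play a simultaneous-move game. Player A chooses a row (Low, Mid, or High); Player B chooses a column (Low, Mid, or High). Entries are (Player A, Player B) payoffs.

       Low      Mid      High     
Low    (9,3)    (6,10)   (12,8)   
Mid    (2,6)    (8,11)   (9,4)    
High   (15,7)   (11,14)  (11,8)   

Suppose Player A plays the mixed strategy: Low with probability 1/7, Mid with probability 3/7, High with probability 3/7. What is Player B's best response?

Compute Player B's expected payoff from each pure strategy against the given mix.
Low: (1/7)·3 + (3/7)·6 + (3/7)·7 = 6
Mid: (1/7)·10 + (3/7)·11 + (3/7)·14 = 85/7
High: (1/7)·8 + (3/7)·4 + (3/7)·8 = 44/7
Highest expected payoff is 85/7, from Mid.

Mid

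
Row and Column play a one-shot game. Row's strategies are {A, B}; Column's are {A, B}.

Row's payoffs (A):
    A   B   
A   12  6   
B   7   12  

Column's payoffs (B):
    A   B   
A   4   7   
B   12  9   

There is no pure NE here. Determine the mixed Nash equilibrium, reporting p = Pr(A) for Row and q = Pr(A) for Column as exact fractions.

p = 1/2, q = 6/11

Each player's mixing probability is pinned down by making the *other* player indifferent.
Column indifferent between A and B: p·4 + (1−p)·12 = p·7 + (1−p)·9 ⟹ 12 + (-8)p = 9 + (-2)p ⟹ p = 1/2.
Row indifferent between A and B: q·12 + (1−q)·6 = q·7 + (1−q)·12 ⟹ 6 + 6q = 12 + (-5)q ⟹ q = 6/11.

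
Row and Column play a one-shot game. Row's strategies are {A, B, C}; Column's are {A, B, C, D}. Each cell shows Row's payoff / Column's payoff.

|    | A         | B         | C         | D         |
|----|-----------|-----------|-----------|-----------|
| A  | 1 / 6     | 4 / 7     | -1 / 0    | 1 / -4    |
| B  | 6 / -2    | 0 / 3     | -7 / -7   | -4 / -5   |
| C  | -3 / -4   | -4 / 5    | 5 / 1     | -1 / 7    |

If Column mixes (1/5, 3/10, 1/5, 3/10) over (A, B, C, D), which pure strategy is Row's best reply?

A

Row's best reply maximizes expected payoff against the mix.
A: (1/5)·1 + (3/10)·4 + (1/5)·(-1) + (3/10)·1 = 3/2
B: (1/5)·6 + (3/10)·0 + (1/5)·(-7) + (3/10)·(-4) = -7/5
C: (1/5)·(-3) + (3/10)·(-4) + (1/5)·5 + (3/10)·(-1) = -11/10
Highest expected payoff is 3/2, from A.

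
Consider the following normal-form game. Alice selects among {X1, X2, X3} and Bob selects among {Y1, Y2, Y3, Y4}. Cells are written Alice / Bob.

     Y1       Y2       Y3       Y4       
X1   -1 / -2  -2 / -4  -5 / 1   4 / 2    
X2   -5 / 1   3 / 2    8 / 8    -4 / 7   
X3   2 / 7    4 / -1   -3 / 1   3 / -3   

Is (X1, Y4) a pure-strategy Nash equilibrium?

Holding Bob at Y4: Alice gets 4 from X1, versus -4 from X2, 3 from X3. No profitable deviation for Alice.
Holding Alice at X1: Bob gets 2 from Y4, versus -2 from Y1, -4 from Y2, 1 from Y3. No profitable deviation for Bob either.

Yes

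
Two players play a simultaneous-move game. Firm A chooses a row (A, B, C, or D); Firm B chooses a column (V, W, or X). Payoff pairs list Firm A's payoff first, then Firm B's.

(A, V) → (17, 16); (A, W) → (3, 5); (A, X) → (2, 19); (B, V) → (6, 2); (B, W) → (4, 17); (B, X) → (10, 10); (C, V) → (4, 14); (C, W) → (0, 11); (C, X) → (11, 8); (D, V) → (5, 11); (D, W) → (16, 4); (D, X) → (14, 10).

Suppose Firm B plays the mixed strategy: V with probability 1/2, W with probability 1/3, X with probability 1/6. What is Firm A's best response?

D

Compute Firm A's expected payoff from each pure strategy against the given mix.
A: (1/2)·17 + (1/3)·3 + (1/6)·2 = 59/6
B: (1/2)·6 + (1/3)·4 + (1/6)·10 = 6
C: (1/2)·4 + (1/3)·0 + (1/6)·11 = 23/6
D: (1/2)·5 + (1/3)·16 + (1/6)·14 = 61/6
Highest expected payoff is 61/6, from D.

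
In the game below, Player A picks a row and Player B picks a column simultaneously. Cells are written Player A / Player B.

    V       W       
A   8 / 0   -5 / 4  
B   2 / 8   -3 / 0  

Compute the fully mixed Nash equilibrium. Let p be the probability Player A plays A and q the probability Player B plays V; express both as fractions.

In a mixed NE each player is indifferent between their pure strategies, so the opponent's mix sets the indifference.
Player B indifferent between V and W: p·0 + (1−p)·8 = p·4 + (1−p)·0 ⟹ 8 + (-8)p = 0 + 4p ⟹ p = 2/3.
Player A indifferent between A and B: q·8 + (1−q)·(-5) = q·2 + (1−q)·(-3) ⟹ (-5) + 13q = (-3) + 5q ⟹ q = 1/4.

p = 2/3, q = 1/4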